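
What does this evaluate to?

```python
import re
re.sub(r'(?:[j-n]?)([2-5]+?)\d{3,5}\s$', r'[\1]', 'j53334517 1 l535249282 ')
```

The `?` after the quantifier makes it lazy — it takes as little as possible before letting the rest of the pattern try.
Each match is replaced using the text its own group 1 captured.

'j53334517 1 [5352]'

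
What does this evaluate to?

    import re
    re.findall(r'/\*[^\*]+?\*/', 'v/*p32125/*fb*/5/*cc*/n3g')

`findall` yields the raw match text (2 of them) because the pattern has no groups.

['/*fb*/', '/*cc*/']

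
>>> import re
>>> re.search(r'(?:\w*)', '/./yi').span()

(0, 0)

This matches zero or more of a word character (non-capturing group).
`re.search` tries every starting position until one works.
The match spans [0:0] → ''.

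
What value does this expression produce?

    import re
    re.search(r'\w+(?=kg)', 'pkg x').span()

The lookaround is zero-width — it requires the adjacent text to match without consuming it, so the asserted text isn't part of the match.
The match spans [0:1] → 'p'.

(0, 1)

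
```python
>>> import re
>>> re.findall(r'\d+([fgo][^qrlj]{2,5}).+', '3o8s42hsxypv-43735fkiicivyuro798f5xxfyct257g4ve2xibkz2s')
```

['o8s42h']

Pattern: one or more of a digit; then one of [fgo], then 2 to 5 of any character except [qrlj] (captured); then one or more of any character.
Scanning left to right: at [0:55] match '3o8s42hsxypv-43735fkiicivyuro798f5xxfyct257g4ve2xibkz2s', group 1 = 'o8s42h'.
Because there's exactly one group, `findall` drops the full match and keeps group 1 from the one hit.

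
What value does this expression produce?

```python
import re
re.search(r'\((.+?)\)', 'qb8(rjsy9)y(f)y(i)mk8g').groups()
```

The match spans [3:10] → '(rjsy9)'.
Captured: group 1 = 'rjsy9'.

('rjsy9',)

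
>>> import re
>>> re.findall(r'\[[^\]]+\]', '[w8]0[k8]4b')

['[w8]', '[k8]']

Matches: at [0:4] → '[w8]'; at [5:9] → '[k8]'.
No capturing groups, so `findall` returns the 2 full match strings.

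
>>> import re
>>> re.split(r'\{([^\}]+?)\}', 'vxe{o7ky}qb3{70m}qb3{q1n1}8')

With a capturing group present, the delimiter's captured portion is kept in the result list.

['vxe', 'o7ky', 'qb3', '70m', 'qb3', 'q1n1', '8']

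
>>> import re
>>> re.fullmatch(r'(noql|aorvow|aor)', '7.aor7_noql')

`re.fullmatch` is like wrapping the pattern in `^…$` (in single-line mode).
Here there's no way to consume every character, so the call returns None.

None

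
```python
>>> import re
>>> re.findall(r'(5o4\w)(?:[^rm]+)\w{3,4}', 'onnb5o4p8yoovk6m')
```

Pattern: the literal '5o4', then a word character (captured); then one or more of any character except [rm] (non-capturing group); then 3 to 4 of a word character.
Walking the string: at [4:16] match '5o4p8yoovk6m', group 1 = '5o4p'.
With a single group, `findall` returns only what that group captured — 1 item.

['5o4p']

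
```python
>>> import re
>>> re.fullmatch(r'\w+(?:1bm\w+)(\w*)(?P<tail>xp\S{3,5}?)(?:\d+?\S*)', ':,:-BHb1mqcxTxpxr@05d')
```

None

Pattern: one or more of a word character; then the literal '1bm', then one or more of a word character (non-capturing group); then zero or more of a word character (captured); then the literal 'xp', then 3 to 5 of a non-whitespace character (lazy) (captured as 'tail'); then one or more of a digit (lazy), then zero or more of a non-whitespace character (non-capturing group).
`re.fullmatch` is like wrapping the pattern in `^…$` (in single-line mode).
Here the string isn't matched end-to-end, so the call returns None.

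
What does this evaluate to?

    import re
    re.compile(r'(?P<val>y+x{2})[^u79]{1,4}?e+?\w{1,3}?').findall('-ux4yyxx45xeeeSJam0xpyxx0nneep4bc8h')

['yyxx', 'yxx']

Pattern: one or more of the literal 'y', then exactly 2 of the literal 'x' (captured as 'val'); then 1 to 4 of any character except [u79] (lazy), then one or more of the literal 'e' (lazy), then 1 to 3 of a word character (lazy).
Walking the string: at [4:13] match 'yyxx45xee', group 1 = 'yyxx'; at [21:29] match 'yxx0nnee', group 1 = 'yxx'.
`findall` collects group 1 from each match (2 total).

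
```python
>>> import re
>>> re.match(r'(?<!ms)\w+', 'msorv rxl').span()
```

(0, 5)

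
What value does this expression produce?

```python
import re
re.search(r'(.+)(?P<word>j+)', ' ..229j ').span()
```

(0, 7)

The pattern matches one or more of any character (captured); then one or more of a literal 'j' (captured as 'word').
`search` walks the string left to right and returns the first match it finds.
The match spans [0:7] → ' ..229j'.
Captured: group 1 = ' ..229', group 2 = 'j'.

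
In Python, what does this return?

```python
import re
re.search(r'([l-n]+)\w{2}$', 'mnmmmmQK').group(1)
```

This matches one or more of a character in [l-n] (captured); then exactly 2 of a word character; then anchored at the end.
Unlike `match`, `search` isn't anchored — it looks for the pattern anywhere in the string.
The match spans [0:8] → 'mnmmmmQK'.
Captured: group 1 = 'mnmmmm'.

'mnmmmm'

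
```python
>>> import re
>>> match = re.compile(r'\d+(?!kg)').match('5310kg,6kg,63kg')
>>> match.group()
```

`match` is anchored at position 0; if the pattern doesn't fit there, it returns None.
The match spans [0:3] → '531'.

'531'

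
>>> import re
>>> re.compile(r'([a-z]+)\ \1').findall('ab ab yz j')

['ab']

After group 1 captures some text, `\1` only succeeds where that same text appears again.
Matches: at [0:5] match 'ab ab', group 1 = 'ab'.
One capturing group, so `findall` returns just the captured substring from the one match — 1 in all.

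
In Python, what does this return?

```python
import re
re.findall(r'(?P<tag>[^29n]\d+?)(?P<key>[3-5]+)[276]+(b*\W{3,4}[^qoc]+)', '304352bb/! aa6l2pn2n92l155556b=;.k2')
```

[('30', '435', 'bb/! aa6l2pn2n92l155556b=;.k2')]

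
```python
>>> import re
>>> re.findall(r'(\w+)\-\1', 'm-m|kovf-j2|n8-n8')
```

After group 1 captures some text, `\1` only succeeds where that same text appears again.
Scanning left to right: at [0:3] match 'm-m', group 1 = 'm'; at [12:17] match 'n8-n8', group 1 = 'n8'.
With a single group, `findall` returns only what that group captured — 2 items.

['m', 'n8']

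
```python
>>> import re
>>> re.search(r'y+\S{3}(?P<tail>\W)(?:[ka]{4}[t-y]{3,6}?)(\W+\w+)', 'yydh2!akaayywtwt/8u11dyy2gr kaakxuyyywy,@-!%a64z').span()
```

The pattern matches one or more of a literal 'y', then exactly 3 of a non-whitespace character; then a non-word character (captured as 'tail'); then exactly 4 of one of [ka], then 3 to 6 of a character in [t-y] (lazy) (non-capturing group); then one or more of a non-word character, then one or more of a word character (captured).
`re.search` tries every starting position until one works.
The match spans [0:27] → 'yydh2!akaayywtwt/8u11dyy2gr'.
Captured: group 1 = '!', group 2 = '/8u11dyy2gr'.

(0, 27)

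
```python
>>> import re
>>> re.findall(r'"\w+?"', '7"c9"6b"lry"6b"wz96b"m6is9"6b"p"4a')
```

Walking the string: at [1:5] → '"c9"'; at [7:12] → '"lry"'; at [14:21] → '"wz96b"'; at [26:30] → '"6b"'.
Since nothing is captured, `findall` lists the 4 matched substrings directly.

['"c9"', '"lry"', '"wz96b"', '"6b"']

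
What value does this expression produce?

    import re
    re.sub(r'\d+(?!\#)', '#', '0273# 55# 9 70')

'#3# #5# # #'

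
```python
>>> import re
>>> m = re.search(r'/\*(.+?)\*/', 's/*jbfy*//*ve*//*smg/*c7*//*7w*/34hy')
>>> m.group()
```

'/*jbfy*/'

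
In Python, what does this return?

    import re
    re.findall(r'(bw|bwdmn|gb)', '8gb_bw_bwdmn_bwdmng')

Alternation isn't longest-match — the leftmost alternative that fits at this position is chosen.
Because there's exactly one group, `findall` drops the full match and keeps group 1 from each hit.

['gb', 'bw', 'bw', 'bw']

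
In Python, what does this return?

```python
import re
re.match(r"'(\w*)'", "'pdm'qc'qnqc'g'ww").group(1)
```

`re.match` won't scan ahead — the pattern has to work from the very first character.
The match spans [0:5] → "'pdm'".
Captured: group 1 = 'pdm'.

'pdm'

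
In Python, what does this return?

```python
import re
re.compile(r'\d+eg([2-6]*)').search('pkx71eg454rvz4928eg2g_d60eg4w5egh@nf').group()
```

The match spans [3:10] → '71eg454'.

'71eg454'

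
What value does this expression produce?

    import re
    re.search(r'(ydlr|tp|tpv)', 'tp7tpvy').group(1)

'tp'

`re.search` tries every starting position until one works.
The match spans [0:2] → 'tp'.
Captured: group 1 = 'tp'.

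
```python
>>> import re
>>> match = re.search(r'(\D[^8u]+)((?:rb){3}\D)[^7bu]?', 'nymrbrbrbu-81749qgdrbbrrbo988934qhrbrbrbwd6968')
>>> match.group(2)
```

'rbrbrbu'

The match spans [0:11] → 'nymrbrbrbu-'.
Captured: group 1 = 'nym', group 2 = 'rbrbrbu'.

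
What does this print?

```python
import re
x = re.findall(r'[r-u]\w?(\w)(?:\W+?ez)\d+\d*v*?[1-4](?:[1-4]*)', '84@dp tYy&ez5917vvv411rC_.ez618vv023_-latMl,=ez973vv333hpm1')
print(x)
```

['y', '_', 'l']

This matches a character in [r-u], then optionally a word character; then a word character (captured); then one or more of a non-word character (lazy), then the literal 'ez' (non-capturing group); then one or more of a digit, then zero or more of a digit, then zero or more of a literal 'v' (lazy); then a character in [1-4]; then zero or more of a character in [1-4] (non-capturing group).
Scanning left to right: at [6:22] match 'tYy&ez5917vvv411', group 1 = 'y'; at [22:30] match 'rC_.ez61', group 1 = '_'; at [40:55] match 'tMl,=ez973vv333', group 1 = 'l'.
Because there's exactly one group, `findall` drops the full match and keeps group 1 from each hit.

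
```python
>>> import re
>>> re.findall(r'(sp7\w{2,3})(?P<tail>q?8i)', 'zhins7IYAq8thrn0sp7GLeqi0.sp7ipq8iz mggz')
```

[('sp7ipq', '8i')]

`findall` packs the 2 group values into a tuple for every match.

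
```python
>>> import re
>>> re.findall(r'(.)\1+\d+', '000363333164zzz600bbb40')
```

['0', 'z', 'b']

`\1` has to match the exact text group 1 already captured.
Walking the string: at [0:12] match '000363333164', group 1 = '0'; at [12:18] match 'zzz600', group 1 = 'z'; at [18:23] match 'bbb40', group 1 = 'b'.
Because there's exactly one group, `findall` drops the full match and keeps group 1 from each hit.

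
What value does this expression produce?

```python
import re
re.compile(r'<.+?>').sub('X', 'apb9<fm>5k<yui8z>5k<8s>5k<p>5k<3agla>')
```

'apb9X5kX5kX5kX5kX'

Matches: at [4:8] → '<fm>'; at [10:17] → '<yui8z>'; at [19:23] → '<8s>'; at [25:28] → '<p>'; at [30:37] → '<3agla>'.
Every occurrence is swapped for 'X'.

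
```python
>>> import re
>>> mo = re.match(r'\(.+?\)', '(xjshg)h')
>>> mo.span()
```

(0, 7)

`re.match` only tries the pattern at the start of the string.
The match spans [0:7] → '(xjshg)'.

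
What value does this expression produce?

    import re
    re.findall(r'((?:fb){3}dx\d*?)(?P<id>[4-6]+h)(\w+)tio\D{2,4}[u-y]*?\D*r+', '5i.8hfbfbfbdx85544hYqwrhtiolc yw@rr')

This matches the literal 'fb' repeated 3 times, then the literal 'dx', then zero or more of a digit (lazy) (captured); then one or more of a character in [4-6], then the literal 'h' (captured as 'id'); then one or more of a word character (captured); then the literal 'tio', then 2 to 4 of a non-digit, then zero or more of a character in [u-y] (lazy); then zero or more of a non-digit, then one or more of the literal 'r'.
The `?` after the quantifier makes it lazy — it takes as little as possible before letting the rest of the pattern try.
Scanning left to right: at [5:35] match 'fbfbfbdx85544hYqwrhtiolc yw@rr', groups = ('fbfbfbdx8', '5544h', 'Yqwrh').
`findall` packs the 3 group values into a tuple for every match.

[('fbfbfbdx8', '5544h', 'Yqwrh')]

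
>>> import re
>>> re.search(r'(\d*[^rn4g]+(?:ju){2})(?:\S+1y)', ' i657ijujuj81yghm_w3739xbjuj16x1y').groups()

(' i657ijuju',)

The match spans [0:33] → ' i657ijujuj81yghm_w3739xbjuj16x1y'.
Captured: group 1 = ' i657ijuju'.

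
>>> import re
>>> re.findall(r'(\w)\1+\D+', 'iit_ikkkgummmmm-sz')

`\1` has to match the exact text group 1 already captured.
`findall` collects group 1 from the one match (1 total).

['i']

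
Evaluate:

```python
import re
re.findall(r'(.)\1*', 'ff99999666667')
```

['f', '9', '6', '7']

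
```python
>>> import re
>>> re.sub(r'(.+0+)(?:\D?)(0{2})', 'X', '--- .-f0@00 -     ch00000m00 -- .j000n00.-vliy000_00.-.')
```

'X.-.'

Pattern: one or more of any character, then one or more of a literal '0' (captured); then optionally a non-digit (non-capturing group); then exactly 2 of a literal '0' (captured).
Matches: at [0:52] → '--- .-f0@00 -     ch00000m00 -- .j000n00.-vliy000_00'.
Every occurrence is swapped for 'X'.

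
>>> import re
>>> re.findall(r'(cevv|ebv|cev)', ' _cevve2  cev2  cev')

Branches in `(...|...)` are attempted left-to-right; the first branch that allows the whole pattern to succeed is taken.
One capturing group, so `findall` returns just the captured substring from each match — 3 in all.

['cevv', 'cev', 'cev']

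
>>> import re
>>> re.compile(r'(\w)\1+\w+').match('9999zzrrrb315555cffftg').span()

(0, 22)

With `match`, the pattern is implicitly anchored at the beginning.
The match spans [0:22] → '9999zzrrrb315555cffftg'.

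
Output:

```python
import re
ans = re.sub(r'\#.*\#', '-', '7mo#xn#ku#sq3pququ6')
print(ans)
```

Matches: at [3:10] → '#xn#ku#'.
Every occurrence is swapped for '-'.

7mo-sq3pququ6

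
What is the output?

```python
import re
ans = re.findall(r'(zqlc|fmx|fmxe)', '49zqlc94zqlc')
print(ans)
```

['zqlc', 'zqlc']

With a single group, `findall` returns only what that group captured — 2 items.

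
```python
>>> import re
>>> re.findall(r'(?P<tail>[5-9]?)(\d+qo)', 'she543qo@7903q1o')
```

[('5', '43qo')]

This matches optionally a character in [5-9] (captured as 'tail'); then one or more of a digit, then the literal 'qo' (captured).
Multiple groups make `findall` return tuples — one 2-tuple for the one match.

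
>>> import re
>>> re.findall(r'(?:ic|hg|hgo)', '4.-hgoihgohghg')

Alternation tries branches left to right and keeps the first one that lets the overall match succeed at that position.
Scanning left to right: at [3:5] → 'hg'; at [7:9] → 'hg'; at [10:12] → 'hg'; at [12:14] → 'hg'.
Since nothing is captured, `findall` lists the 4 matched substrings directly.

['hg', 'hg', 'hg', 'hg']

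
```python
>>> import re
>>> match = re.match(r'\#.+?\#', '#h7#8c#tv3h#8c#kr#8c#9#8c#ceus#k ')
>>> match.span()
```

`re.match` only tries the pattern at the start of the string.
The match spans [0:4] → '#h7#'.

(0, 4)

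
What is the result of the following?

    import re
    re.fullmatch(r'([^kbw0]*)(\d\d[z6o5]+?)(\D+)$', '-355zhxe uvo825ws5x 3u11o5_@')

Pattern: zero or more of any character except [kbw0] (captured); then a digit, then a digit, then one or more of one of [z6o5] (lazy) (captured); then one or more of a non-digit (captured); then anchored at the end.
`re.fullmatch` is like wrapping the pattern in `^…$` (in single-line mode).
Here the string isn't matched end-to-end, so the call returns None.

None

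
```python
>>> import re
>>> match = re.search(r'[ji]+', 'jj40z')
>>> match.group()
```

The pattern matches one or more of one of [ji].
`re.search` scans for the first position where the pattern succeeds.
The match spans [0:2] → 'jj'.

'jj'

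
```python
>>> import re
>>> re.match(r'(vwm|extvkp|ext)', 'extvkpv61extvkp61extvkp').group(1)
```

The match spans [0:6] → 'extvkp'.
Captured: group 1 = 'extvkp'.

'extvkp'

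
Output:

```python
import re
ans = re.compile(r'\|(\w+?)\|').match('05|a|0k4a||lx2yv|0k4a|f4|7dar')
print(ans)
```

`re.match` only tries the pattern at the start of the string.
Here position 0 doesn't satisfy it, so the call returns None.

None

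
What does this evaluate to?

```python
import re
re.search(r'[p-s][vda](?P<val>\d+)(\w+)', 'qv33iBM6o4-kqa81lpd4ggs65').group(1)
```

The match spans [0:10] → 'qv33iBM6o4'.
Captured: group 1 = '33', group 2 = 'iBM6o4'.

'33'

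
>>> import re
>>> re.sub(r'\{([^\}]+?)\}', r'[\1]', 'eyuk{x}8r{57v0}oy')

'eyuk[x]8r[57v0]oy'

`\1` in the replacement pulls in group 1's text for each match.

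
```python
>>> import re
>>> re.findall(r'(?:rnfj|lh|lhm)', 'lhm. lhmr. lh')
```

Alternation isn't longest-match — the leftmost alternative that fits at this position is chosen.
Walking the string: at [0:2] → 'lh'; at [5:7] → 'lh'; at [11:13] → 'lh'.
Since nothing is captured, `findall` lists the 3 matched substrings directly.

['lh', 'lh', 'lh']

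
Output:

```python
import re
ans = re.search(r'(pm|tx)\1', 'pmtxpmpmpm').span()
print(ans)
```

(4, 8)

`\1` has to match the exact text group 1 already captured.
The match spans [4:8] → 'pmpm'.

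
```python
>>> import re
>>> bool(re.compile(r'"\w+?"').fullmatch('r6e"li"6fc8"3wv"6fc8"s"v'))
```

False

`fullmatch` succeeds only if the pattern covers the string from start to end.
Here there's no way to consume every character, so the call returns None, and `bool(None)` is False.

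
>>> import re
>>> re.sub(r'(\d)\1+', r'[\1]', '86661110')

'8[6][1]0'

After group 1 captures some text, `\1` only succeeds where that same text appears again.
Each match is replaced using the text its own group 1 captured.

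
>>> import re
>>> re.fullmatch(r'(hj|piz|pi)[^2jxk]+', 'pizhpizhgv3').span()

For `fullmatch`, every character of the input must be accounted for by the pattern.
The match spans [0:11] → 'pizhpizhgv3'.

(0, 11)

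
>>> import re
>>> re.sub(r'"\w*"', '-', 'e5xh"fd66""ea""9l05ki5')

Every occurrence is swapped for '-'.

'e5xh--"9l05ki5'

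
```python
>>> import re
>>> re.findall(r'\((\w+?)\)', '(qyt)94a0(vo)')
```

With a single group, `findall` returns only what that group captured — 2 items.

['qyt', 'vo']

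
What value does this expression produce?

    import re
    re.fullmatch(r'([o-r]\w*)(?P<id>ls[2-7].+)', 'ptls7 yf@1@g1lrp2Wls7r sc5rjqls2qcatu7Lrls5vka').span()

(0, 46)

This matches a character in [o-r], then zero or more of a word character (captured); then the literal 'ls', then a character in [2-7], then one or more of any character (captured as 'id').
For `fullmatch`, every character of the input must be accounted for by the pattern.
The match spans [0:46] → 'ptls7 yf@1@g1lrp2Wls7r sc5rjqls2qcatu7Lrls5vka'.
Captured: group 1 = 'pt', group 2 = 'ls7 yf@1@g1lrp2Wls7r sc5rjqls2qcatu7Lrls5vka'.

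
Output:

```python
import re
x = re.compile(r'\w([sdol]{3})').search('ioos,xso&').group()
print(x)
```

The pattern matches a word character; then exactly 3 of one of [sdol] (captured).
Unlike `match`, `search` isn't anchored — it looks for the pattern anywhere in the string.
The match spans [0:4] → 'ioos'.
Captured: group 1 = 'oos'.

ioos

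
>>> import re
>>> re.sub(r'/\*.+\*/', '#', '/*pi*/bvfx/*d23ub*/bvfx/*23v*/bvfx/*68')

'#bvfx/*68'

Matches: at [0:30] → '/*pi*/bvfx/*d23ub*/bvfx/*23v*/'.
Every occurrence is swapped for '#'.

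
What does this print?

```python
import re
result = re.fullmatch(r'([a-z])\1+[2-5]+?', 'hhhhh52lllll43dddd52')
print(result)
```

None

`\1` has to match the exact text group 1 already captured.
`re.fullmatch` is like wrapping the pattern in `^…$` (in single-line mode).
Here there's no way to consume every character, so the call returns None.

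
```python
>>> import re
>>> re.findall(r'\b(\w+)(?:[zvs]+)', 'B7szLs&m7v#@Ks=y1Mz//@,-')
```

['B7szL', 'm7', 'K', 'y1M']

The pattern matches a word boundary (`\b`, zero-width); then one or more of a word character (captured); then one or more of one of [zvs] (non-capturing group).
Scanning left to right: at [0:6] match 'B7szLs', group 1 = 'B7szL'; at [7:10] match 'm7v', group 1 = 'm7'; at [12:14] match 'Ks', group 1 = 'K'; at [15:19] match 'y1Mz', group 1 = 'y1M'.
With a single group, `findall` returns only what that group captured — 4 items.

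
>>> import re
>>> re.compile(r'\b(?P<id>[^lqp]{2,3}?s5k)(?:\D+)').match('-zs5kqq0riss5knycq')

None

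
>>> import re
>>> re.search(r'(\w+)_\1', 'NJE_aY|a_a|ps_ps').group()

'a_a'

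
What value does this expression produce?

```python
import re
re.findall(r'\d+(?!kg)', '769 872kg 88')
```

The negative lookaround is zero-width — it rules out positions where the adjacent text would match, without consuming anything.
Scanning left to right: at [0:3] → '769'; at [4:6] → '87'; at [10:12] → '88'.
`findall` yields the raw match text (3 of them) because the pattern has no groups.

['769', '87', '88']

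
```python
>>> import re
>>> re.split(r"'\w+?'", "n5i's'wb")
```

`split` removes every match and returns the 2 fragments in between.

['n5i', 'wb']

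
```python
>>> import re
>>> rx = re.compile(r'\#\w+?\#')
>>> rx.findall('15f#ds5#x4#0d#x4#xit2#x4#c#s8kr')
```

With no groups in the pattern, `findall` gives back each whole match — 4 here.

['#ds5#', '#0d#', '#xit2#', '#c#']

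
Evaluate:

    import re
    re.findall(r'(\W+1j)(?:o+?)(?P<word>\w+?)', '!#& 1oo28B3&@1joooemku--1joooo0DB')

This matches one or more of a non-word character, then the literal '1j' (captured); then one or more of a literal 'o' (lazy) (non-capturing group); then one or more of a word character (lazy) (captured as 'word').
With 2 capturing groups, `findall` returns a 2-tuple per match.

[('&@1j', 'o'), ('--1j', 'o')]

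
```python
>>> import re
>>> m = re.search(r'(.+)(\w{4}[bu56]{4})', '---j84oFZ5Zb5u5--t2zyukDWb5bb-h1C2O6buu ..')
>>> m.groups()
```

The match spans [0:39] → '---j84oFZ5Zb5u5--t2zyukDWb5bb-h1C2O6buu'.
Captured: group 1 = '---j84oFZ5Zb5u5--t2zyukDWb5bb-h', group 2 = '1C2O6buu'.

('---j84oFZ5Zb5u5--t2zyukDWb5bb-h', '1C2O6buu')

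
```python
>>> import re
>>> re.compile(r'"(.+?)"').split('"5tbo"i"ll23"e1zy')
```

With a capturing group present, the delimiter's captured portion is kept in the result list.

['', '5tbo', 'i', 'll23', 'e1zy']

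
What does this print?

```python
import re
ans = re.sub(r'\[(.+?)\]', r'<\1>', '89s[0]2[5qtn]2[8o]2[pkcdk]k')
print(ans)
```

Because the quantifier is non-greedy, it stops expanding at the earliest point where the rest of the pattern can succeed.
The replacement refers to a captured group, so each match is rewritten using its own captured text.

89s<0>2<5qtn>2<8o>2<pkcdk>k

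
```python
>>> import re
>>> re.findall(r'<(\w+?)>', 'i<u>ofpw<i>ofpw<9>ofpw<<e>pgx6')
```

['u', 'i', '9', 'e']

With a single group, `findall` returns only what that group captured — 4 items.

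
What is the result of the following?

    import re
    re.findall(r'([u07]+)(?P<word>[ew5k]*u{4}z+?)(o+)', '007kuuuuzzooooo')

This matches one or more of one of [u07] (captured); then zero or more of one of [ew5k], then exactly 4 of the literal 'u', then one or more of a literal 'z' (lazy) (captured as 'word'); then one or more of a literal 'o' (captured).
Scanning left to right: at [0:15] match '007kuuuuzzooooo', groups = ('007', 'kuuuuzz', 'ooooo').
3 groups means the one result is a tuple of 3 captured strings — 1 here.

[('007', 'kuuuuzz', 'ooooo')]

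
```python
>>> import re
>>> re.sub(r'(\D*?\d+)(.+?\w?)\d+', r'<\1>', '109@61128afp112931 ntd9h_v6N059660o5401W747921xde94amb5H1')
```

Pattern: zero or more of a non-digit (lazy), then one or more of a digit (captured); then one or more of any character (lazy), then optionally a word character (captured); then one or more of a digit.
Matches: at [0:9] → '109@61128'; at [9:23] → 'afp112931 ntd9'; at [23:34] → 'h_v6N059660'; at [34:46] → 'o5401W747921'; at [46:55] → 'xde94amb5'.
`\1` in the replacement pulls in group 1's text for each match.

'<109><afp112931><h_v6><o5401><xde94>H1'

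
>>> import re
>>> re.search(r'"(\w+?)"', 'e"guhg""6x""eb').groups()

('guhg',)

Unlike `match`, `search` isn't anchored — it looks for the pattern anywhere in the string.
The match spans [1:7] → '"guhg"'.
Captured: group 1 = 'guhg'.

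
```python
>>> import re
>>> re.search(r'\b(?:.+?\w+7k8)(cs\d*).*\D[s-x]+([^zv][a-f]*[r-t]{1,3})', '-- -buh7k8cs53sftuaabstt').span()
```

Pattern: a word boundary (`\b`, zero-width); then one or more of any character (lazy), then one or more of a word character, then the literal '7k8' (non-capturing group); then the literal 'cs', then zero or more of a digit (captured); then zero or more of any character, then a non-digit; then one or more of a character in [s-x]; then any character except [zv], then zero or more of a character in [a-f], then 1 to 3 of a character in [r-t] (captured).
`re.search` tries every starting position until one works.
The match spans [4:24] → 'buh7k8cs53sftuaabstt'.
Captured: group 1 = 'cs53', group 2 = 'tt'.

(4, 24)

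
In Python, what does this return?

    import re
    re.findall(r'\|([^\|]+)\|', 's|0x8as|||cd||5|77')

['0x8as', 'cd', '5']

Because there's exactly one group, `findall` drops the full match and keeps group 1 from each hit.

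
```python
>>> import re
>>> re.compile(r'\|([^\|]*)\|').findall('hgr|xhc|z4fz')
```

Because there's exactly one group, `findall` drops the full match and keeps group 1 from the one hit.

['xhc']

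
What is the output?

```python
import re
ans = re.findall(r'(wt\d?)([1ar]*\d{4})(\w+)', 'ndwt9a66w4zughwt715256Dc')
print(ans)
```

[('wt7', '15256', 'Dc')]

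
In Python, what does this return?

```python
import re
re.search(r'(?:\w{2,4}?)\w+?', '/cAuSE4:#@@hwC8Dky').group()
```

'cAu'

Pattern: 2 to 4 of a word character (lazy) (non-capturing group); then one or more of a word character (lazy).
`re.search` tries every starting position until one works.
The match spans [1:4] → 'cAu'.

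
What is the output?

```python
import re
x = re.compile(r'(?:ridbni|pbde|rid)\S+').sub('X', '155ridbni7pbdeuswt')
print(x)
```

Every occurrence is swapped for 'X'.

155X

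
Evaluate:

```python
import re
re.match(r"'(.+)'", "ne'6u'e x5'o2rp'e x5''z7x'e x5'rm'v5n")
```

`re.match` only tries the pattern at the start of the string.
Here the pattern fails at index 0, so the call returns None.

None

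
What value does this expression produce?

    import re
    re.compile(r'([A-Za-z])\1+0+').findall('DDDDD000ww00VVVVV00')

['D', 'w', 'V']

After group 1 captures some text, `\1` only succeeds where that same text appears again.
With a single group, `findall` returns only what that group captured — 3 items.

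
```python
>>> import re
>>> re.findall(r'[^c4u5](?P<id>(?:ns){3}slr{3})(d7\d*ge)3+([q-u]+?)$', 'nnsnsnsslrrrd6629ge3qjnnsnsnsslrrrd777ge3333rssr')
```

[('nsnsnsslrrr', 'd777ge', 'rssr')]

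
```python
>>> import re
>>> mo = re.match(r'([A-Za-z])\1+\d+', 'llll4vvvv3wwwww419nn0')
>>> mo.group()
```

After group 1 captures some text, `\1` only succeeds where that same text appears again.
With `match`, the pattern is implicitly anchored at the beginning.
The match spans [0:5] → 'llll4'.
Captured: group 1 = 'l'.

'llll4'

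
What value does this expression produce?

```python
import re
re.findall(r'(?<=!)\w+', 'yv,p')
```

The lookaround is zero-width — it requires the adjacent text to match without consuming it, so the asserted text isn't part of the match.
With no groups in the pattern, `findall` gives back each whole match — 0 here.
Nothing in the string satisfies the pattern, so the list is empty.

[]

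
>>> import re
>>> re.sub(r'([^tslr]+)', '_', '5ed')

'_'

This matches one or more of any character except [tslr] (captured).
Matches: at [0:3] → '5ed'.
Each match is replaced by '_'.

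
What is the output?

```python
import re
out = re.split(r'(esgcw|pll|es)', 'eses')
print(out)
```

Matches to split on: at [0:2] → 'es'; at [2:4] → 'es'.
With a capturing group present, the delimiter's captured portion is kept in the result list.

['', 'es', '', 'es', '']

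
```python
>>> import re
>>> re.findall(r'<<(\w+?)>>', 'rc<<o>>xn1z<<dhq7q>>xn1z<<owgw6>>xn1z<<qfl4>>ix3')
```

['o', 'dhq7q', 'owgw6', 'qfl4']

Because there's exactly one group, `findall` drops the full match and keeps group 1 from each hit.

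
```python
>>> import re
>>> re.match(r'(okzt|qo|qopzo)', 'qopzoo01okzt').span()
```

`re.match` won't scan ahead — the pattern has to work from the very first character.
The match spans [0:2] → 'qo'.

(0, 2)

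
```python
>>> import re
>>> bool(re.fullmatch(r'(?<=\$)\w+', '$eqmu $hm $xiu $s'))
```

The positive lookaround only admits positions where the adjacent text matches; those characters stay outside the span.
`re.fullmatch` is like wrapping the pattern in `^…$` (in single-line mode).
Here the pattern can't cover the whole string, so the call returns None, and `bool(None)` is False.

False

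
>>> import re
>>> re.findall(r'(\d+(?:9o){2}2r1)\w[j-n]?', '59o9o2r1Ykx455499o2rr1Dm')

The pattern matches one or more of a digit, then the literal '9o' repeated 2 times, then the literal '2r1' (captured); then a word character, then optionally a character in [j-n].
Scanning left to right: at [0:10] match '59o9o2r1Yk', group 1 = '59o9o2r1'.
With a single group, `findall` returns only what that group captured — 1 item.

['59o9o2r1']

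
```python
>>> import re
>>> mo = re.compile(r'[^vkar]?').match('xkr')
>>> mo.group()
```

This matches optionally any character except [vkar].
`re.match` won't scan ahead — the pattern has to work from the very first character.
The match spans [0:1] → 'x'.

'x'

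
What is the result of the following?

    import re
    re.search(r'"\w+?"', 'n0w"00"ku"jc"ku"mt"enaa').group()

`re.search` tries every starting position until one works.
The match spans [3:7] → '"00"'.

'"00"'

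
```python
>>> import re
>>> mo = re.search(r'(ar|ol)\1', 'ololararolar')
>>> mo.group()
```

`\1` has to match the exact text group 1 already captured.
`re.search` scans for the first position where the pattern succeeds.
The match spans [0:4] → 'olol'.
Captured: group 1 = 'ol'.

'olol'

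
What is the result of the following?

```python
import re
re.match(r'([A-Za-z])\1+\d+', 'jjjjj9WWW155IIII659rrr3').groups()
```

('j',)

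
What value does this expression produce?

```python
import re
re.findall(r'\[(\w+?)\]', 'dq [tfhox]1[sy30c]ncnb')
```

['tfhox', 'sy30c']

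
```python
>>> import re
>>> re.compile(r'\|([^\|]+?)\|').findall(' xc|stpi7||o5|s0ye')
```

Matches: at [3:10] match '|stpi7|', group 1 = 'stpi7'; at [10:14] match '|o5|', group 1 = 'o5'.
One capturing group, so `findall` returns just the captured substring from each match — 2 in all.

['stpi7', 'o5']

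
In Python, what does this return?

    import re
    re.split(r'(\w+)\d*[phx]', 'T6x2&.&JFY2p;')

This matches one or more of a word character (captured); then zero or more of a digit, then one of [phx].
Matches to split on: at [0:3] → 'T6x'; at [7:12] → 'JFY2p'.
With a capturing group present, the delimiter's captured portion is kept in the result list.

['', 'T6', '2&.&', 'JFY2', ';']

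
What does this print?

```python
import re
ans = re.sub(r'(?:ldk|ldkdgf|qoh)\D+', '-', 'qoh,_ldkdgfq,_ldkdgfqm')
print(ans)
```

-

Matches: at [0:22] → 'qoh,_ldkdgfq,_ldkdgfqm'.
Every occurrence is swapped for '-'.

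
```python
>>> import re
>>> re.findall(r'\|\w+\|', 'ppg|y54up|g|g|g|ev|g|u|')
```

Matches: at [3:10] → '|y54up|'; at [11:14] → '|g|'; at [15:19] → '|ev|'; at [20:23] → '|u|'.
With no groups in the pattern, `findall` gives back each whole match — 4 here.

['|y54up|', '|g|', '|ev|', '|u|']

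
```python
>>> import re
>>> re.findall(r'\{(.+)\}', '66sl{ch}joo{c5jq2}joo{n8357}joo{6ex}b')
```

Walking the string: at [4:36] match '{ch}joo{c5jq2}joo{n8357}joo{6ex}', group 1 = 'ch}joo{c5jq2}joo{n8357}joo{6ex'.
One capturing group, so `findall` returns just the captured substring from the one match — 1 in all.

['ch}joo{c5jq2}joo{n8357}joo{6ex']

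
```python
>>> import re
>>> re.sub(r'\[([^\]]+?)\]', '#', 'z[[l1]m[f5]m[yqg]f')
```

'z#m#m#f'

Matches: at [1:6] → '[[l1]'; at [7:11] → '[f5]'; at [12:17] → '[yqg]'.
Each match is replaced by '#'.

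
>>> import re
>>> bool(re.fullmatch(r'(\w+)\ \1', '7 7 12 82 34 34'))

False

For `fullmatch`, every character of the input must be accounted for by the pattern.
Here the string isn't matched end-to-end, so the call returns None, and `bool(None)` is False.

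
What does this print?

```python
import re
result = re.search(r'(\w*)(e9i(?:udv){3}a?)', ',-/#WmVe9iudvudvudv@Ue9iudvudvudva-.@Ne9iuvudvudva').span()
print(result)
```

The match spans [4:19] → 'WmVe9iudvudvudv'.

(4, 19)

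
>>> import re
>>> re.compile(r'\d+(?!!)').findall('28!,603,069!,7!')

['2', '603', '06']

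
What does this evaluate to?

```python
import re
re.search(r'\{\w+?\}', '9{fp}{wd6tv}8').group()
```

`search` walks the string left to right and returns the first match it finds.
The match spans [1:5] → '{fp}'.

'{fp}'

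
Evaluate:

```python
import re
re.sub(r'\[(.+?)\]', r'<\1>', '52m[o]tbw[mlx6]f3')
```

'52m<o>tbw<mlx6>f3'

The `?` after the quantifier makes it lazy — it takes as little as possible before letting the rest of the pattern try.
`\1` in the replacement pulls in group 1's text for each match.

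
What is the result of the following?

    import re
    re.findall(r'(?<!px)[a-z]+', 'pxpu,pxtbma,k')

['pxpu', 'pxtbma', 'k']

A negative assertion filters positions out without eating any characters.
Walking the string: at [0:4] → 'pxpu'; at [5:11] → 'pxtbma'; at [12:13] → 'k'.
With no groups in the pattern, `findall` gives back each whole match — 3 here.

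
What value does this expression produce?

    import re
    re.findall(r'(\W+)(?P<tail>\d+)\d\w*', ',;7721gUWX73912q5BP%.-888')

The pattern matches one or more of a non-word character (captured); then one or more of a digit (captured as 'tail'); then a digit, then zero or more of a word character.
Matches: at [0:19] match ',;7721gUWX73912q5BP', groups = (',;', '772'); at [19:25] match '%.-888', groups = ('%.-', '88').
Multiple groups make `findall` return tuples — one 2-tuple for each match.

[(',;', '772'), ('%.-', '88')]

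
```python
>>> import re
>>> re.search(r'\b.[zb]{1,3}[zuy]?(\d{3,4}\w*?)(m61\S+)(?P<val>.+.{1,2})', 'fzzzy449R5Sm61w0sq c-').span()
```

The match spans [0:21] → 'fzzzy449R5Sm61w0sq c-'.

(0, 21)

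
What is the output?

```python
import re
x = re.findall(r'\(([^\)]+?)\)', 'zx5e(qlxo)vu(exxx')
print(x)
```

`findall` collects group 1 from the one match (1 total).

['qlxo']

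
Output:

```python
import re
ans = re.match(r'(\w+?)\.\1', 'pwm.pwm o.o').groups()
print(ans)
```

`\1` has to match the exact text group 1 already captured.
`re.match` won't scan ahead — the pattern has to work from the very first character.
The match spans [0:7] → 'pwm.pwm'.
Captured: group 1 = 'pwm'.

('pwm',)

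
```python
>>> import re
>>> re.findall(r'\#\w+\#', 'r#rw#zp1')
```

Since nothing is captured, `findall` lists the 1 matched substring directly.

['#rw#']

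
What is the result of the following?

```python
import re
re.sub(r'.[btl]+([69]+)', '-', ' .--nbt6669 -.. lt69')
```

This matches any character, then one or more of one of [btl]; then one or more of one of [69] (captured).
Matches: at [4:11] → 'nbt6669'; at [15:20] → ' lt69'.
Each match is replaced by '-'.

' .--- -..-'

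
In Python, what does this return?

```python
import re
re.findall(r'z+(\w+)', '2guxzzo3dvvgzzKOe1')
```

['o3dvvgzzKOe1']

This matches one or more of a literal 'z'; then one or more of a word character (captured).
Scanning left to right: at [4:18] match 'zzo3dvvgzzKOe1', group 1 = 'o3dvvgzzKOe1'.
Because there's exactly one group, `findall` drops the full match and keeps group 1 from the one hit.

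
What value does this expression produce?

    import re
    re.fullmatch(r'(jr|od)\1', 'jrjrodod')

None

`\1` is not a pattern — it's the concrete string captured by group 1, re-applied verbatim.
For `fullmatch`, every character of the input must be accounted for by the pattern.
Here there's no way to consume every character, so the call returns None.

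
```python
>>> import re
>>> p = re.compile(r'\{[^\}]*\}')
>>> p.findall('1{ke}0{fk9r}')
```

Scanning left to right: at [1:5] → '{ke}'; at [6:12] → '{fk9r}'.
`findall` yields the raw match text (2 of them) because the pattern has no groups.

['{ke}', '{fk9r}']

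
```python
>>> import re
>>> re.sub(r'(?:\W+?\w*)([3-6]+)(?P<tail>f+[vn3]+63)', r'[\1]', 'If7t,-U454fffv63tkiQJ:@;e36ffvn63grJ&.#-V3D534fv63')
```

Pattern: one or more of a non-word character (lazy), then zero or more of a word character (non-capturing group); then one or more of a character in [3-6] (captured); then one or more of a literal 'f', then one or more of one of [vn3], then the literal '63' (captured as 'tail').
Matches: at [4:16] → ',-U454fffv63'; at [21:33] → ':@;e36ffvn63'; at [36:50] → '&.#-V3D534fv63'.
`\1` in the replacement pulls in group 1's text for each match.

'If7t[4]tkiQJ[6]grJ[4]'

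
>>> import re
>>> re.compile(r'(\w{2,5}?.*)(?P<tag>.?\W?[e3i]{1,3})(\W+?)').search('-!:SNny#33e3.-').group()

'SNny#33e3.'

A `+?`/`*?`/`{m,n}?` starts at its minimum and grows only as far as needed for what follows to match.
The match spans [3:13] → 'SNny#33e3.'.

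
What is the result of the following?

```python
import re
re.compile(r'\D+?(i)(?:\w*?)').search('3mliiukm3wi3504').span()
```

The `?` after the quantifier makes it lazy — it takes as little as possible before letting the rest of the pattern try.
The match spans [1:4] → 'mli'.

(1, 4)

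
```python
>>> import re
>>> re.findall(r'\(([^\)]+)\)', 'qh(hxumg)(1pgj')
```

Scanning left to right: at [2:9] match '(hxumg)', group 1 = 'hxumg'.
One capturing group, so `findall` returns just the captured substring from the one match — 1 in all.

['hxumg']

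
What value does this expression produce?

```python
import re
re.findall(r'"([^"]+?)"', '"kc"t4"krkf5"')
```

['kc', 'krkf5']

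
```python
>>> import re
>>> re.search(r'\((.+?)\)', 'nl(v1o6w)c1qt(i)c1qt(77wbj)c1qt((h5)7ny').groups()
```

('v1o6w',)

A non-greedy quantifier consumes as few characters as it can — just enough that the remainder of the pattern still matches from where it stops; whatever follows it matches normally.
`re.search` tries every starting position until one works.
The match spans [2:9] → '(v1o6w)'.
Captured: group 1 = 'v1o6w'.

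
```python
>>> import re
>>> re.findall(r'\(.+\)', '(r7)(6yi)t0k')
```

Scanning left to right: at [0:9] → '(r7)(6yi)'.
With no groups in the pattern, `findall` gives back each whole match — 1 here.

['(r7)(6yi)']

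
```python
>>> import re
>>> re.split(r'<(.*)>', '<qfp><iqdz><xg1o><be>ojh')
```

['', 'qfp><iqdz><xg1o><be', 'ojh']

The group in the pattern means `split` returns the separators' captures alongside the pieces.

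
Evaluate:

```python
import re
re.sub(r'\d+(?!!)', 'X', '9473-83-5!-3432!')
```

'X-X-5!-X2!'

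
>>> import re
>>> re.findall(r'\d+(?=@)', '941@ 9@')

['941', '9']

Because the assertion is zero-width, the text it checks is not consumed and won't appear in the result.
Matches: at [0:3] → '941'; at [5:6] → '9'.
With no groups in the pattern, `findall` gives back each whole match — 2 here.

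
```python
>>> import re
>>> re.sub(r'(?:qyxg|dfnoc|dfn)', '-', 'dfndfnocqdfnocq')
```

'--q-q'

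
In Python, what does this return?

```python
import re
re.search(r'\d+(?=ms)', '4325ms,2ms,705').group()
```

'4325'

The positive lookaround only admits positions where the adjacent text matches; those characters stay outside the span.
The match spans [0:4] → '4325'.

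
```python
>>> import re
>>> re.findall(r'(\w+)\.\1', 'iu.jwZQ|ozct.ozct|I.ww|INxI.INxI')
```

['ozct', 'INxI']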